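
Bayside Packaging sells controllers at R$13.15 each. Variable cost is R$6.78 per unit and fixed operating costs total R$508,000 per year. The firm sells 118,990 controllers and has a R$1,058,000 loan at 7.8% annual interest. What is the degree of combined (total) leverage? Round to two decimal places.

At 118,990 units, contribution = 118,990 × R$6.37 = R$757,966.30.
EBIT = R$757,966.30 − R$508,000 = R$249,966.30. Interest = R$82,524.00.
DOL = R$757,966.30 ÷ R$249,966.30 = 3.0323; DFL = R$249,966.30 ÷ R$167,442.30 = 1.4929.
Combined leverage = 3.0323 × 1.4929 = 4.5269.

4.53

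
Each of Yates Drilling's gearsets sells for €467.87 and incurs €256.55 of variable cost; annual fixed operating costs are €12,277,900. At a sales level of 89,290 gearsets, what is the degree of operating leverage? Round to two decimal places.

Total contribution margin = 89,290 × €211.32 = €18,868,762.80.
Subtracting fixed costs: EBIT = €18,868,762.80 − €12,277,900 = €6,590,862.80.
DOL = contribution ÷ EBIT = €18,868,762.80 ÷ €6,590,862.80 = 2.8629.

2.86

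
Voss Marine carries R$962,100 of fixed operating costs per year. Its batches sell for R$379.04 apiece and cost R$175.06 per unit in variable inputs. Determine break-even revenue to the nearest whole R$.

Contribution margin per unit = R$379.04 − R$175.06 = R$203.98, a CM ratio of R$203.98 ÷ R$379.04 = 0.5381.
Break-even revenue = fixed costs × price ÷ CM = R$962,100 × R$379.04 ÷ R$203.98 = R$1,787,795.

R$1,787,795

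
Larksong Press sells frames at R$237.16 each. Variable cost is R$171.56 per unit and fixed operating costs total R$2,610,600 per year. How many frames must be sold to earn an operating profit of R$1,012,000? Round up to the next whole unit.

Unit CM = price − variable cost = R$237.16 − R$171.56 = R$65.60.
Required volume = (fixed costs + target profit) ÷ CM = (R$2,610,600 + R$1,012,000) ÷ R$65.60 = 55,222.56, so 55,223 frames.

55,223 frames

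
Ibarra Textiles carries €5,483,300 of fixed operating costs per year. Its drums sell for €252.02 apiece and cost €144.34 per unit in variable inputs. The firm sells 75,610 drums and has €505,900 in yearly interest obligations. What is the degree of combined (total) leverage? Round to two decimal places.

Contribution at this volume is 75,610 × €107.68 = €8,141,684.80.
Operating income = contribution − fixed costs = €8,141,684.80 − €5,483,300 = €2,658,384.80. Interest = €505,900.00, so EBIT − I = €2,152,484.80.
DCL = contribution ÷ (EBIT − I) = €8,141,684.80 ÷ €2,152,484.80 = 3.7825.

3.78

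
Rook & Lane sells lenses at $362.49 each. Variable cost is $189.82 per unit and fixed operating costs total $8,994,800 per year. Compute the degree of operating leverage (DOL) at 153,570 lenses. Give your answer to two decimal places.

Total contribution margin = 153,570 × $172.67 = $26,516,931.90.
EBIT = $26,516,931.90 − $8,994,800 = $17,522,131.90.
So DOL = total CM / EBIT = $26,516,931.90 / $17,522,131.90 = 1.5133.

1.51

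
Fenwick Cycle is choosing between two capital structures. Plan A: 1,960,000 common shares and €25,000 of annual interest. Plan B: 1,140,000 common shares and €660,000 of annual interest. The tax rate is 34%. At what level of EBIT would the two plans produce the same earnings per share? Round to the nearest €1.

€1,542,805

At indifference, (EBIT − 25,000)(1 − t)/1,960,000 = (EBIT − 660,000)(1 − t)/1,140,000.
The (1 − t) factor cancels: (EBIT − 25,000) × 1,140,000 = (EBIT − 660,000) × 1,960,000.
Solving, EBIT = (660,000·1,960,000 − 25,000·1,140,000) / (1,960,000 − 1,140,000) = 1,265,100,000,000 / 820,000 = 1,542,804.88.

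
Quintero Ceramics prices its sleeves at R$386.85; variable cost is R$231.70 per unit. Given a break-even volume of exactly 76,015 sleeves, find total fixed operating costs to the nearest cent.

Contribution margin per unit = R$386.85 − R$231.70 = R$155.15.
Since BE = FC / CM, FC = 76,015 × R$155.15 = R$11,793,727.25.

R$11,793,727.25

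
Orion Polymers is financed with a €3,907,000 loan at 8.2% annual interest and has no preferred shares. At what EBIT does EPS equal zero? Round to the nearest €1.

€320,374

Annual interest = 8.2% × €3,907,000 = €320,374.00.
Without preferred stock the financial break-even is simply EBIT = interest = €320,374.00.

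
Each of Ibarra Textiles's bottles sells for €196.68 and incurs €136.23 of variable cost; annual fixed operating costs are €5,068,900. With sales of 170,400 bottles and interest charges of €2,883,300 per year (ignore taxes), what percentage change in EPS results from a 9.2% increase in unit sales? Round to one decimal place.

Contribution at this volume is 170,400 × €60.45 = €10,300,680.00.
Operating income = contribution − fixed costs = €10,300,680.00 − €5,068,900 = €5,231,780.00.
After interest of €2,883,300.00, pre-tax earnings = €2,348,480.00.
Degree of combined leverage = contribution ÷ (EBIT − I) = €10,300,680.00 ÷ €2,348,480.00 = 4.3861.
EPS therefore changes by 4.3861 × (+9.2%) = +40.4%.

+40.4%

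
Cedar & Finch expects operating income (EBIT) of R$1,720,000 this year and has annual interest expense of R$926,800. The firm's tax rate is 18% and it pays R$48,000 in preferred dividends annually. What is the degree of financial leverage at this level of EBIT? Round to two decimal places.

Annual interest charges come to R$926,800.00.
Preferred dividends grossed up pre-tax: R$48,000 / (1 − 0.18) = R$58,536.59.
DFL = EBIT ÷ [EBIT − I − D_p/(1−t)] = R$1,720,000 ÷ [R$1,720,000 − R$926,800.00 − R$58,536.59] = R$1,720,000 ÷ R$734,663.41 = 2.3412.

2.34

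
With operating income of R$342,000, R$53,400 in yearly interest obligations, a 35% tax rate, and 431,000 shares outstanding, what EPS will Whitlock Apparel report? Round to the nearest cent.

Interest = R$53,400.00, so EBT = R$342,000 − R$53,400.00 = R$288,600.00.
After tax at 35%: net income = R$288,600.00 × 0.65 = R$187,590.00.
EPS = R$187,590.00 ÷ 431,000 = R$0.44.

R$0.44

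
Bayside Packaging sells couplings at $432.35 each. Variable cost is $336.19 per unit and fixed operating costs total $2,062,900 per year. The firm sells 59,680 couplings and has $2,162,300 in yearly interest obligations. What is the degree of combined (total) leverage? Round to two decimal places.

3.79

Total contribution margin = 59,680 × $96.16 = $5,738,828.80.
Operating income = contribution − fixed costs = $5,738,828.80 − $2,062,900 = $3,675,928.80. Interest = $2,162,300.00, so EBIT − I = $1,513,628.80.
Degree of total leverage = total CM / (EBIT − interest) = $5,738,828.80 / $1,513,628.80 = 3.7914.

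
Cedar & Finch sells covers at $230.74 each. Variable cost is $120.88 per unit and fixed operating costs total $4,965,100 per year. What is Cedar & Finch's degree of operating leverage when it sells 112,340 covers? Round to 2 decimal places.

1.67

At 112,340 units, contribution = 112,340 × $109.86 = $12,341,672.40.
Operating income = contribution − fixed costs = $12,341,672.40 − $4,965,100 = $7,376,572.40.
Degree of operating leverage = $12,341,672.40 / $7,376,572.40 = 1.6731.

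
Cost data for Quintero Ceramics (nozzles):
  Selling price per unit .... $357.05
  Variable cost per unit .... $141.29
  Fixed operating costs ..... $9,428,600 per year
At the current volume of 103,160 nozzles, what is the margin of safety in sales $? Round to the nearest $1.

Unit CM = price − variable cost = $357.05 − $141.29 = $215.76. Break-even units = $9,428,600 ÷ $215.76 = 43,699.48; break-even revenue = 43,699.48 × $357.05 = $15,602,899.66.
Actual sales revenue = 103,160 × $357.05 = $36,833,278.00.
Margin of safety = $36,833,278.00 − $15,602,899.66 = $21,230,378.

$21,230,378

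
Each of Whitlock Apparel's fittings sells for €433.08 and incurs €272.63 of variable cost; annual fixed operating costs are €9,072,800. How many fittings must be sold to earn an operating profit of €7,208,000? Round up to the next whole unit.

101,470 fittings

Unit CM = price − variable cost = €433.08 − €272.63 = €160.45.
Units = (FC + target) / CM = (€9,072,800 + €7,208,000) / €160.45 = 101,469.62, so 101,470 fittings.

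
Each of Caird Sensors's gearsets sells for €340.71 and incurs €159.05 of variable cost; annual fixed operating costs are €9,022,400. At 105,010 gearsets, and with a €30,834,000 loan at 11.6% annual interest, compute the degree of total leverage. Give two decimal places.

2.95

At 105,010 units, contribution = 105,010 × €181.66 = €19,076,116.60.
Operating income = contribution − fixed costs = €19,076,116.60 − €9,022,400 = €10,053,716.60. Interest = €3,576,744.00, so EBIT − I = €6,476,972.60.
Degree of total leverage = total CM / (EBIT − interest) = €19,076,116.60 / €6,476,972.60 = 2.9452.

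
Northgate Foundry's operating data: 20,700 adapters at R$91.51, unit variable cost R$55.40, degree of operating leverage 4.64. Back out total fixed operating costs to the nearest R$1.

Contribution at this volume is 20,700 × R$36.11 = R$747,477.00.
DOL = contribution / EBIT, so EBIT = R$747,477.00 / 4.64 = R$161,094.18.
And FC = contribution − EBIT = R$747,477.00 − R$161,094.18 = R$586,383.

R$586,383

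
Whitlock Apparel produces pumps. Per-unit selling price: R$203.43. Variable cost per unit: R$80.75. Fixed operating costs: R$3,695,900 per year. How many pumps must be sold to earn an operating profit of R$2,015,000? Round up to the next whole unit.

Unit CM = price − variable cost = R$203.43 − R$80.75 = R$122.68.
Required volume = (fixed costs + target profit) ÷ CM = (R$3,695,900 + R$2,015,000) ÷ R$122.68 = 46,551.19, so 46,552 pumps.

46,552 pumps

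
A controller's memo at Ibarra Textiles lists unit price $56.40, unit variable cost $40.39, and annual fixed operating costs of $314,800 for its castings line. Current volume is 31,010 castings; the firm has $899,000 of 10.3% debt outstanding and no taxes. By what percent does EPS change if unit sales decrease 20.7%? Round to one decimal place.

Contribution at this volume is 31,010 × $16.01 = $496,470.10.
EBIT = $496,470.10 − $314,800 = $181,670.10.
Interest = $92,597.00, so EBIT − I = $89,073.10.
Degree of combined leverage = contribution ÷ (EBIT − I) = $496,470.10 ÷ $89,073.10 = 5.5737.
%ΔEPS = DCL × %ΔSales = 5.5737 × -20.7% = -115.4%.

-115.4%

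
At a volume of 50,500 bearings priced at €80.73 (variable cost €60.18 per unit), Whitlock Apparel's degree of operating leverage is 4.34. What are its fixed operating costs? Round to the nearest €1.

Contribution at this volume is 50,500 × €20.55 = €1,037,775.00.
DOL = contribution / EBIT, so EBIT = €1,037,775.00 / 4.34 = €239,118.66.
And FC = contribution − EBIT = €1,037,775.00 − €239,118.66 = €798,656.

€798,656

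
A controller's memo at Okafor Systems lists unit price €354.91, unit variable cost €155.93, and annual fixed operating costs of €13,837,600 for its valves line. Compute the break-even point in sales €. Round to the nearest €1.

Contribution margin per unit = €354.91 − €155.93 = €198.98, a CM ratio of €198.98 ÷ €354.91 = 0.5606.
Break-even sales = FC ÷ CM ratio = €13,837,600 × €354.91 / €198.98 = €24,681,388.

€24,681,388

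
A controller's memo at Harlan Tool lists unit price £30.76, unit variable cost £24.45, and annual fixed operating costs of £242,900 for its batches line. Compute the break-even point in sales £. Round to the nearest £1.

Contribution margin per unit = £30.76 − £24.45 = £6.31, a CM ratio of £6.31 ÷ £30.76 = 0.2051.
Break-even sales = FC ÷ CM ratio = £242,900 × £30.76 / £6.31 = £1,184,089.

£1,184,089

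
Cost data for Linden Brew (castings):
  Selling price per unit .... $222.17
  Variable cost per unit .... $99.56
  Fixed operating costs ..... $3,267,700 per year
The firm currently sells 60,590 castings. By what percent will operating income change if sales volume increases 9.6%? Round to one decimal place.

Contribution at this volume is 60,590 × $122.61 = $7,428,939.90.
Operating income = contribution − fixed costs = $7,428,939.90 − $3,267,700 = $4,161,239.90.
Degree of operating leverage = $7,428,939.90 / $4,161,239.90 = 1.7853.
So EBIT moves 1.7853 × (+9.6%) = +17.1%.

+17.1%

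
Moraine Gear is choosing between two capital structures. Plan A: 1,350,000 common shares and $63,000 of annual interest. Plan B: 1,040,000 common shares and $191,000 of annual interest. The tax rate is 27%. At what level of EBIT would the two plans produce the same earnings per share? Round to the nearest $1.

$620,419

At indifference, (EBIT − 63,000)(1 − t)/1,350,000 = (EBIT − 191,000)(1 − t)/1,040,000.
The (1 − t) factor cancels: (EBIT − 63,000) × 1,040,000 = (EBIT − 191,000) × 1,350,000.
EBIT × (1,350,000 − 1,040,000) = 191,000 × 1,350,000 − 63,000 × 1,040,000 = 192,330,000,000, so EBIT = 192,330,000,000 ÷ 310,000 = 620,419.35.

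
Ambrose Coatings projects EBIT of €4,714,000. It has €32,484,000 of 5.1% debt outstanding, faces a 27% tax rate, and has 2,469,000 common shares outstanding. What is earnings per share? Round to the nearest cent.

€0.90

Pre-tax income = €4,714,000 − €1,656,684.00 = €3,057,316.00.
Net income = €3,057,316.00 × (1 − 0.27) = €2,231,840.68.
Per share: €2,231,840.68 / 2,469,000 shares = €0.90.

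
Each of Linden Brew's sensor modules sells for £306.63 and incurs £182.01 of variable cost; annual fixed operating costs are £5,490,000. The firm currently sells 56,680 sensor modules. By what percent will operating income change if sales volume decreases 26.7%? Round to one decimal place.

-119.9%

Contribution at this volume is 56,680 × £124.62 = £7,063,461.60.
EBIT = £7,063,461.60 − £5,490,000 = £1,573,461.60.
DOL = contribution ÷ EBIT = £7,063,461.60 ÷ £1,573,461.60 = 4.4891.
Operating income changes by 4.4891 × -26.7% = -119.9%.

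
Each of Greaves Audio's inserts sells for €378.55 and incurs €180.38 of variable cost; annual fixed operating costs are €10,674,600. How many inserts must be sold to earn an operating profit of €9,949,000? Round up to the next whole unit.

Each unit contributes €378.55 − €180.38 = €198.17.
Required volume = (fixed costs + target profit) ÷ CM = (€10,674,600 + €9,949,000) ÷ €198.17 = 104,070.24, so 104,071 inserts.

104,071 inserts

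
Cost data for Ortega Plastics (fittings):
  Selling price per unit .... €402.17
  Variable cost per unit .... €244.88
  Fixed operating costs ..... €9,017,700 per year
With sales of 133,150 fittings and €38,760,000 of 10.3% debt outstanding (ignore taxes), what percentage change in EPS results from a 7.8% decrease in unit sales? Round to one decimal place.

Contribution at this volume is 133,150 × €157.29 = €20,943,163.50.
Subtracting fixed costs: EBIT = €20,943,163.50 − €9,017,700 = €11,925,463.50.
After interest of €3,992,280.00, pre-tax earnings = €7,933,183.50.
Degree of combined leverage = contribution ÷ (EBIT − I) = €20,943,163.50 ÷ €7,933,183.50 = 2.6399.
EPS therefore changes by 2.6399 × (-7.8%) = -20.6%.

-20.6%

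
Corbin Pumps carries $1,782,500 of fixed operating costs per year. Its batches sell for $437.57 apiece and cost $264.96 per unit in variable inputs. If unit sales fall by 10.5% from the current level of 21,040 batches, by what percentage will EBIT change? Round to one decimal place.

At 21,040 units, contribution = 21,040 × $172.61 = $3,631,714.40.
EBIT = $3,631,714.40 − $1,782,500 = $1,849,214.40.
So DOL = total CM / EBIT = $3,631,714.40 / $1,849,214.40 = 1.9639.
Operating income changes by 1.9639 × -10.5% = -20.6%.

-20.6%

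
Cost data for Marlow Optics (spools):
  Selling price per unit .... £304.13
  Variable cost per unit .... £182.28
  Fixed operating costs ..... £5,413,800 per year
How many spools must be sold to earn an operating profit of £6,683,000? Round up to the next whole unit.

Each unit contributes £304.13 − £182.28 = £121.85.
Units = (FC + target) / CM = (£5,413,800 + £6,683,000) / £121.85 = 99,276.16, so 99,277 spools.

99,277 spools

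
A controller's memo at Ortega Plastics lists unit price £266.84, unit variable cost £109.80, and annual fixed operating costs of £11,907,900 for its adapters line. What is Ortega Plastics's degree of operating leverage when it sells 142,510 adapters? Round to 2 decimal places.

2.14

Total contribution margin = 142,510 × £157.04 = £22,379,770.40.
EBIT = £22,379,770.40 − £11,907,900 = £10,471,870.40.
So DOL = total CM / EBIT = £22,379,770.40 / £10,471,870.40 = 2.1371.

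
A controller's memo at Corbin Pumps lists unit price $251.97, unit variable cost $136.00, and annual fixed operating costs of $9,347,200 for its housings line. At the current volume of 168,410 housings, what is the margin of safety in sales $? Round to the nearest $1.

Each unit contributes $251.97 − $136.00 = $115.97. Break-even units = $9,347,200 ÷ $115.97 = 80,600.16; break-even revenue = 80,600.16 × $251.97 = $20,308,821.11.
Actual sales revenue = 168,410 × $251.97 = $42,434,267.70.
Margin of safety = $42,434,267.70 − $20,308,821.11 = $22,125,447.

$22,125,447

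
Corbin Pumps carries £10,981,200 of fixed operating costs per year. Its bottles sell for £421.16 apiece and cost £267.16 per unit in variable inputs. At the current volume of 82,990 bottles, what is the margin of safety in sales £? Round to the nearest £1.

£4,920,626

Contribution margin per unit = £421.16 − £267.16 = £154.00. Break-even units = £10,981,200 ÷ £154.00 = 71,306.49; break-even revenue = 71,306.49 × £421.16 = £30,031,442.81.
Current sales = 82,990 × £421.16 = £34,952,068.40.
Margin of safety = £34,952,068.40 − £30,031,442.81 = £4,920,626.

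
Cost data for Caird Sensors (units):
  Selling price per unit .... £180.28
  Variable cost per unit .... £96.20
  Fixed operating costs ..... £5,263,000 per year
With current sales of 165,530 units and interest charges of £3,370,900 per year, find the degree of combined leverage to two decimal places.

2.63

Total contribution margin = 165,530 × £84.08 = £13,917,762.40.
Operating income = contribution − fixed costs = £13,917,762.40 − £5,263,000 = £8,654,762.40. Interest = £3,370,900.00, so EBIT − I = £5,283,862.40.
DCL = contribution ÷ (EBIT − I) = £13,917,762.40 ÷ £5,283,862.40 = 2.6340.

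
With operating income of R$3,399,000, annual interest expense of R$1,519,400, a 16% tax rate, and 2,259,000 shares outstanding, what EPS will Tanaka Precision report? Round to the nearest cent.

R$0.70

Pre-tax income = R$3,399,000 − R$1,519,400.00 = R$1,879,600.00.
Net income = R$1,879,600.00 × (1 − 0.16) = R$1,578,864.00.
Per share: R$1,578,864.00 / 2,259,000 shares = R$0.70.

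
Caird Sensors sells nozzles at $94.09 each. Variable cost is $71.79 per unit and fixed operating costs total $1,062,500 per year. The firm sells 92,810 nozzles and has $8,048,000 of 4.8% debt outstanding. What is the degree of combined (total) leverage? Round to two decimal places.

At 92,810 units, contribution = 92,810 × $22.30 = $2,069,663.00.
Subtracting fixed costs: EBIT = $2,069,663.00 − $1,062,500 = $1,007,163.00. Interest = $386,304.00, so EBIT − I = $620,859.00.
Degree of total leverage = total CM / (EBIT − interest) = $2,069,663.00 / $620,859.00 = 3.3335.

3.33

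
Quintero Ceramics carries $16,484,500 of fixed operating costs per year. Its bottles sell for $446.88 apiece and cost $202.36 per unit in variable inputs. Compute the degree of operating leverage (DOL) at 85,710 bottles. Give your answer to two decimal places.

4.69

At 85,710 units, contribution = 85,710 × $244.52 = $20,957,809.20.
Subtracting fixed costs: EBIT = $20,957,809.20 − $16,484,500 = $4,473,309.20.
Degree of operating leverage = $20,957,809.20 / $4,473,309.20 = 4.6851.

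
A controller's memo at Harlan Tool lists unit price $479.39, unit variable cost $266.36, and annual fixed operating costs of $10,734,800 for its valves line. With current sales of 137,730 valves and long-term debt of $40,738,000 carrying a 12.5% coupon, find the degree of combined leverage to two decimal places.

Contribution at this volume is 137,730 × $213.03 = $29,340,621.90.
Subtracting fixed costs: EBIT = $29,340,621.90 − $10,734,800 = $18,605,821.90. Interest = $5,092,250.00.
DOL = $29,340,621.90 ÷ $18,605,821.90 = 1.5770; DFL = $18,605,821.90 ÷ $13,513,571.90 = 1.3768.
Combined leverage = 1.5770 × 1.3768 = 2.1712.

2.17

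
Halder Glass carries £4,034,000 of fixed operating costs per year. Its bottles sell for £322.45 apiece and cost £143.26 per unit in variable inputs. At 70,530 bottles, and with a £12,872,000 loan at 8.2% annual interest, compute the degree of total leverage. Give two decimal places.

Contribution at this volume is 70,530 × £179.19 = £12,638,270.70.
EBIT = £12,638,270.70 − £4,034,000 = £8,604,270.70. Interest = £1,055,504.00, so EBIT − I = £7,548,766.70.
DCL = contribution ÷ (EBIT − I) = £12,638,270.70 ÷ £7,548,766.70 = 1.6742.

1.67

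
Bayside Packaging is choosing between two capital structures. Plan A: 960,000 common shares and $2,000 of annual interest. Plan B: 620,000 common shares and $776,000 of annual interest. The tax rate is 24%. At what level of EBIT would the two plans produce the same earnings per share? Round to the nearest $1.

Set EPS_A = EPS_B: (EBIT − $2,000)(1 − 0.24) ÷ 960,000 = (EBIT − $776,000)(1 − 0.24) ÷ 620,000.
The (1 − t) factor cancels: (EBIT − 2,000) × 620,000 = (EBIT − 776,000) × 960,000.
EBIT × (960,000 − 620,000) = 776,000 × 960,000 − 2,000 × 620,000 = 743,720,000,000, so EBIT = 743,720,000,000 ÷ 340,000 = 2,187,411.76.

$2,187,412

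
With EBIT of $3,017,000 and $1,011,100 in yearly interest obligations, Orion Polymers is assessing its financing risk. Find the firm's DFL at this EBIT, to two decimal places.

1.50

Interest = $1,011,100.00.
Degree of financial leverage = EBIT / (EBIT − interest) = $3,017,000 / $2,005,900.00 = 1.5041.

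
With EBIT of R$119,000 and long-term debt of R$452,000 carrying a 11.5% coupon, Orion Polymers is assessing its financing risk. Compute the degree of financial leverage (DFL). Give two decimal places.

Interest = R$51,980.00.
DFL = EBIT ÷ (EBIT − I) = R$119,000 ÷ (R$119,000 − R$51,980.00) = R$119,000 ÷ R$67,020.00 = 1.7756.

1.78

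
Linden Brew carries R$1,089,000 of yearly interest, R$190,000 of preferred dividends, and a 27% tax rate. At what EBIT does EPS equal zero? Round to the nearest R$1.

R$1,349,274

Grossing the preferred dividend up to pre-tax terms: R$190,000 / (1 − 0.27) = R$260,273.97.
EPS = 0 when EBIT covers interest plus the pre-tax preferred burden: R$1,089,000 + R$260,273.97 = R$1,349,273.97.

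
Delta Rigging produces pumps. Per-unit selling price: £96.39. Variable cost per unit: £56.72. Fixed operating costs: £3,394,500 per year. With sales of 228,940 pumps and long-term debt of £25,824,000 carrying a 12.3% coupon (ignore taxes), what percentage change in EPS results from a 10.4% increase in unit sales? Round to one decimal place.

+37.6%

Total contribution margin = 228,940 × £39.67 = £9,082,049.80.
Operating income = contribution − fixed costs = £9,082,049.80 − £3,394,500 = £5,687,549.80.
Interest = £3,176,352.00, so EBIT − I = £2,511,197.80.
Degree of combined leverage = contribution ÷ (EBIT − I) = £9,082,049.80 ÷ £2,511,197.80 = 3.6166.
%ΔEPS = DCL × %ΔSales = 3.6166 × +10.4% = +37.6%.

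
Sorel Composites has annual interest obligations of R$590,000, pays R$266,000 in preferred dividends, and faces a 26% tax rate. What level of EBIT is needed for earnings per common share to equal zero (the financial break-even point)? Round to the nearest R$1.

R$949,459

Preferred dividends are paid after tax, so their pre-tax equivalent is R$266,000 ÷ (1 − 0.26) = R$359,459.46.
Financial break-even EBIT = interest + D_p ÷ (1 − t) = R$590,000 + R$359,459.46 = R$949,459.46.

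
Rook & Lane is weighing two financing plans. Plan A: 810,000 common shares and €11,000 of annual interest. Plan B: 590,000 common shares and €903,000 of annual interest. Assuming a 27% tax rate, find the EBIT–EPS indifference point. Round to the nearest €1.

€3,295,182

Set EPS_A = EPS_B: (EBIT − €11,000)(1 − 0.27) ÷ 810,000 = (EBIT − €903,000)(1 − 0.27) ÷ 590,000.
Cancelling (1 − t) and cross-multiplying: 590,000·(EBIT − 11,000) = 810,000·(EBIT − 903,000).
Solving, EBIT = (903,000·810,000 − 11,000·590,000) / (810,000 − 590,000) = 724,940,000,000 / 220,000 = 3,295,181.82.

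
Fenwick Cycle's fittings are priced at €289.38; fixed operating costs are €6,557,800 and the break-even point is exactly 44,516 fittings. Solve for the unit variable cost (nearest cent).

€142.07

At break-even, FC = Q × (P − VC), so P − VC = €6,557,800 ÷ 44,516 = €147.3133.
Variable cost per unit = €289.38 − €147.3133 = €142.07.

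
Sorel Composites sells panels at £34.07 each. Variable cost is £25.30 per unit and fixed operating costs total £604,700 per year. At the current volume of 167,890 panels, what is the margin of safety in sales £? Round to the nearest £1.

Each unit contributes £34.07 − £25.30 = £8.77. Break-even units = £604,700 ÷ £8.77 = 68,950.97; break-even revenue = 68,950.97 × £34.07 = £2,349,159.52.
Current sales = 167,890 × £34.07 = £5,720,012.30.
Margin of safety = £5,720,012.30 − £2,349,159.52 = £3,370,853.

£3,370,853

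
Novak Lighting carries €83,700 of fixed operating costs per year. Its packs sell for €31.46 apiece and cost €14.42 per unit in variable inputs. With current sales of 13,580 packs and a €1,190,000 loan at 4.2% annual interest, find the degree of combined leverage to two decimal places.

2.37

Contribution at this volume is 13,580 × €17.04 = €231,403.20.
Operating income = contribution − fixed costs = €231,403.20 − €83,700 = €147,703.20. Interest = €49,980.00.
DOL = €231,403.20 ÷ €147,703.20 = 1.5667; DFL = €147,703.20 ÷ €97,723.20 = 1.5114.
Combined leverage = 1.5667 × 1.5114 = 2.3679.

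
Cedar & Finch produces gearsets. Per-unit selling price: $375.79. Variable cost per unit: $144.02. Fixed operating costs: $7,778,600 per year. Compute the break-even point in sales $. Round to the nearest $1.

CM per unit = $375.79 − $144.02 = $231.77; CM ratio = $231.77 / $375.79 = 0.6168.
Break-even revenue = fixed costs × price ÷ CM = $7,778,600 × $375.79 ÷ $231.77 = $12,612,159.

$12,612,159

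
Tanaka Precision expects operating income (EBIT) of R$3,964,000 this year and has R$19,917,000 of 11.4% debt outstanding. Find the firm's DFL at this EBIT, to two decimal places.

2.34

Interest = R$2,270,538.00.
DFL = EBIT ÷ (EBIT − I) = R$3,964,000 ÷ (R$3,964,000 − R$2,270,538.00) = R$3,964,000 ÷ R$1,693,462.00 = 2.3408.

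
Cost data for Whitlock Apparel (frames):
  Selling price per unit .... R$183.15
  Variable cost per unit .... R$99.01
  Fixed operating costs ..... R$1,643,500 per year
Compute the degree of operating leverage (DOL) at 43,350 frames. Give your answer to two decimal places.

1.82

Total contribution margin = 43,350 × R$84.14 = R$3,647,469.00.
Subtracting fixed costs: EBIT = R$3,647,469.00 − R$1,643,500 = R$2,003,969.00.
Degree of operating leverage = R$3,647,469.00 / R$2,003,969.00 = 1.8201.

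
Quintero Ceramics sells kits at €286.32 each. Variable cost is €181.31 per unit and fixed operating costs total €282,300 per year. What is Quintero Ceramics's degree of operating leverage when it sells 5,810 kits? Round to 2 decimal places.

At 5,810 units, contribution = 5,810 × €105.01 = €610,108.10.
Subtracting fixed costs: EBIT = €610,108.10 − €282,300 = €327,808.10.
Degree of operating leverage = €610,108.10 / €327,808.10 = 1.8612.

1.86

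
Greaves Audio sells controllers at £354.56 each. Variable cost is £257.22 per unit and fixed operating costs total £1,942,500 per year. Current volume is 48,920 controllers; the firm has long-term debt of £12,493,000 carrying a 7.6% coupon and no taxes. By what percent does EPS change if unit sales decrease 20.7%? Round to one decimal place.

-52.7%

Contribution at this volume is 48,920 × £97.34 = £4,761,872.80.
Operating income = contribution − fixed costs = £4,761,872.80 − £1,942,500 = £2,819,372.80.
Interest = £949,468.00, so EBIT − I = £1,869,904.80.
DCL = total CM / (EBIT − I) = £4,761,872.80 / £1,869,904.80 = 2.5466.
EPS therefore changes by 2.5466 × (-20.7%) = -52.7%.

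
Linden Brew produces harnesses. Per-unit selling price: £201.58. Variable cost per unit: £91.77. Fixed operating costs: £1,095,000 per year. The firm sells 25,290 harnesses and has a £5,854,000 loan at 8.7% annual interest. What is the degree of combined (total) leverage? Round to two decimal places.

Contribution at this volume is 25,290 × £109.81 = £2,777,094.90.
Subtracting fixed costs: EBIT = £2,777,094.90 − £1,095,000 = £1,682,094.90. Interest = £509,298.00, so EBIT − I = £1,172,796.90.
DCL = contribution ÷ (EBIT − I) = £2,777,094.90 ÷ £1,172,796.90 = 2.3679.

2.37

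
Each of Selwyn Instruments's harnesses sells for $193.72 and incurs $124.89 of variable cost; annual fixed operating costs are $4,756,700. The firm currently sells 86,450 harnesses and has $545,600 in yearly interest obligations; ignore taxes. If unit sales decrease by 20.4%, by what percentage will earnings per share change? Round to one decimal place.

-187.3%

Total contribution margin = 86,450 × $68.83 = $5,950,353.50.
EBIT = $5,950,353.50 − $4,756,700 = $1,193,653.50.
After interest of $545,600.00, pre-tax earnings = $648,053.50.
Degree of combined leverage = contribution ÷ (EBIT − I) = $5,950,353.50 ÷ $648,053.50 = 9.1819.
EPS therefore changes by 9.1819 × (-20.4%) = -187.3%.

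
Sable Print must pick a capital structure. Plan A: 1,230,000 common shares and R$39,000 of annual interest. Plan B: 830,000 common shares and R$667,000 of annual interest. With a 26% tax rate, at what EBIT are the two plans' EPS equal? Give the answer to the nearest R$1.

R$1,970,100

Set EPS_A = EPS_B: (EBIT − R$39,000)(1 − 0.26) ÷ 1,230,000 = (EBIT − R$667,000)(1 − 0.26) ÷ 830,000.
The (1 − t) factor cancels: (EBIT − 39,000) × 830,000 = (EBIT − 667,000) × 1,230,000.
Solving, EBIT = (667,000·1,230,000 − 39,000·830,000) / (1,230,000 − 830,000) = 788,040,000,000 / 400,000 = 1,970,100.00.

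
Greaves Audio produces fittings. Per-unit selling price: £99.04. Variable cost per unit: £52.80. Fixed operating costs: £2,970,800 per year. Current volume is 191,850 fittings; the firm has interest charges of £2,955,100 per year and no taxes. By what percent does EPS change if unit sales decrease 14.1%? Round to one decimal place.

At 191,850 units, contribution = 191,850 × £46.24 = £8,871,144.00.
EBIT = £8,871,144.00 − £2,970,800 = £5,900,344.00.
After interest of £2,955,100.00, pre-tax earnings = £2,945,244.00.
DCL = total CM / (EBIT − I) = £8,871,144.00 / £2,945,244.00 = 3.0120.
%ΔEPS = DCL × %ΔSales = 3.0120 × -14.1% = -42.5%.

-42.5%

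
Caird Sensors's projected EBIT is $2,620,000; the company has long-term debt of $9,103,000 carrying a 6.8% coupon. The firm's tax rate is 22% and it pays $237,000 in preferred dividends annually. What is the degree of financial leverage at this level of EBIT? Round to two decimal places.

1.54

Interest = $619,004.00.
Preferred dividends grossed up pre-tax: $237,000 / (1 − 0.22) = $303,846.15.
DFL = EBIT ÷ [EBIT − I − D_p/(1−t)] = $2,620,000 ÷ [$2,620,000 − $619,004.00 − $303,846.15] = $2,620,000 ÷ $1,697,149.85 = 1.5438.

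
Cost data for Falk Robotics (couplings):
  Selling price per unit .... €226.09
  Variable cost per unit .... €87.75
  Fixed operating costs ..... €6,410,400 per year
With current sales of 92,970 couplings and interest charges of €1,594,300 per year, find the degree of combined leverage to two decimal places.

2.65

At 92,970 units, contribution = 92,970 × €138.34 = €12,861,469.80.
Operating income = contribution − fixed costs = €12,861,469.80 − €6,410,400 = €6,451,069.80. Interest = €1,594,300.00, so EBIT − I = €4,856,769.80.
DCL = contribution ÷ (EBIT − I) = €12,861,469.80 ÷ €4,856,769.80 = 2.6482.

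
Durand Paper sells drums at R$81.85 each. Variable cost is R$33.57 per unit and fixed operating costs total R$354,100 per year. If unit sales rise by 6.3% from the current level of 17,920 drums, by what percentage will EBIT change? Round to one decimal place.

+10.7%

Contribution at this volume is 17,920 × R$48.28 = R$865,177.60.
Operating income = contribution − fixed costs = R$865,177.60 − R$354,100 = R$511,077.60.
DOL = contribution ÷ EBIT = R$865,177.60 ÷ R$511,077.60 = 1.6928.
So EBIT moves 1.6928 × (+6.3%) = +10.7%.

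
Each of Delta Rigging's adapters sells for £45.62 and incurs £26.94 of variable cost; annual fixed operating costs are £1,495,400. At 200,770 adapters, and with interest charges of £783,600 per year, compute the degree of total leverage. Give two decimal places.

At 200,770 units, contribution = 200,770 × £18.68 = £3,750,383.60.
EBIT = £3,750,383.60 − £1,495,400 = £2,254,983.60. Interest = £783,600.00.
DOL = £3,750,383.60 ÷ £2,254,983.60 = 1.6632; DFL = £2,254,983.60 ÷ £1,471,383.60 = 1.5326.
Combined leverage = 1.6632 × 1.5326 = 2.5490.

2.55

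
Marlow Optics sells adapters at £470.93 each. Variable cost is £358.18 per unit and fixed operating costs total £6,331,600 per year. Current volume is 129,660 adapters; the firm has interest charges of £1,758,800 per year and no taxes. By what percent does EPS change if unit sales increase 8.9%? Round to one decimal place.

Contribution at this volume is 129,660 × £112.75 = £14,619,165.00.
EBIT = £14,619,165.00 − £6,331,600 = £8,287,565.00.
After interest of £1,758,800.00, pre-tax earnings = £6,528,765.00.
Degree of combined leverage = contribution ÷ (EBIT − I) = £14,619,165.00 ÷ £6,528,765.00 = 2.2392.
EPS therefore changes by 2.2392 × (+8.9%) = +19.9%.

+19.9%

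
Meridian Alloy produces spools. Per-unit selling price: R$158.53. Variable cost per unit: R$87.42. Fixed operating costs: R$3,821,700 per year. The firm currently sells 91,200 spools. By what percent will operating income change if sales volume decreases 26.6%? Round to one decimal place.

-64.8%

At 91,200 units, contribution = 91,200 × R$71.11 = R$6,485,232.00.
Subtracting fixed costs: EBIT = R$6,485,232.00 − R$3,821,700 = R$2,663,532.00.
Degree of operating leverage = R$6,485,232.00 / R$2,663,532.00 = 2.4348.
Operating income changes by 2.4348 × -26.6% = -64.8%.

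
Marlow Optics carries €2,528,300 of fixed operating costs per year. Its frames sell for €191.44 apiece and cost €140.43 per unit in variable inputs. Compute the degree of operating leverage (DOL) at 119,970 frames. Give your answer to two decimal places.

1.70

Contribution at this volume is 119,970 × €51.01 = €6,119,669.70.
EBIT = €6,119,669.70 − €2,528,300 = €3,591,369.70.
So DOL = total CM / EBIT = €6,119,669.70 / €3,591,369.70 = 1.7040.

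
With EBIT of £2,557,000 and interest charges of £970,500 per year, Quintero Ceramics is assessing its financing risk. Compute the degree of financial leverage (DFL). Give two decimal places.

Interest = £970,500.00.
DFL = EBIT ÷ (EBIT − I) = £2,557,000 ÷ (£2,557,000 − £970,500.00) = £2,557,000 ÷ £1,586,500.00 = 1.6117.

1.61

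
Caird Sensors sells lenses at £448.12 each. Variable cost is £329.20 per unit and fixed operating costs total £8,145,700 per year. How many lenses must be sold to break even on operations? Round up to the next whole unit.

68,498 lenses

Contribution margin per unit = £448.12 − £329.20 = £118.92.
Break-even volume = fixed costs ÷ CM per unit = £8,145,700 ÷ £118.92 = 68,497.31, so 68,498 lenses.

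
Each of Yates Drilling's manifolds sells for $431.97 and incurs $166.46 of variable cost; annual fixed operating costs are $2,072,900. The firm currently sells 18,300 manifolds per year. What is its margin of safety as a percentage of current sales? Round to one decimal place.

Each unit contributes $431.97 − $166.46 = $265.51. Break-even units = $2,072,900 ÷ $265.51 = 7,807.24; break-even revenue = 7,807.24 × $431.97 = $3,372,492.99.
Current sales = 18,300 × $431.97 = $7,905,051.00.
Margin of safety = ($7,905,051.00 − $3,372,492.99) ÷ $7,905,051.00 = 57.3%.

57.3%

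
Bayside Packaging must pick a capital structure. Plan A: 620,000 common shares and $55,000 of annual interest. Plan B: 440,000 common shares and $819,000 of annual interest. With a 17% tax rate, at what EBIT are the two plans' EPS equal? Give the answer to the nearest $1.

Set EPS_A = EPS_B: (EBIT − $55,000)(1 − 0.17) ÷ 620,000 = (EBIT − $819,000)(1 − 0.17) ÷ 440,000.
The (1 − t) factor cancels: (EBIT − 55,000) × 440,000 = (EBIT − 819,000) × 620,000.
Solving, EBIT = (819,000·620,000 − 55,000·440,000) / (620,000 − 440,000) = 483,580,000,000 / 180,000 = 2,686,555.56.

$2,686,556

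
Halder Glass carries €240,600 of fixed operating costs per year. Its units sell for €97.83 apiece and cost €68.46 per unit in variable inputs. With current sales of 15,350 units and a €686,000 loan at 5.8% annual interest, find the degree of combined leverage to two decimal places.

Total contribution margin = 15,350 × €29.37 = €450,829.50.
Subtracting fixed costs: EBIT = €450,829.50 − €240,600 = €210,229.50. Interest = €39,788.00.
DOL = €450,829.50 ÷ €210,229.50 = 2.1445; DFL = €210,229.50 ÷ €170,441.50 = 1.2334.
Combined leverage = 2.1445 × 1.2334 = 2.6450.

2.65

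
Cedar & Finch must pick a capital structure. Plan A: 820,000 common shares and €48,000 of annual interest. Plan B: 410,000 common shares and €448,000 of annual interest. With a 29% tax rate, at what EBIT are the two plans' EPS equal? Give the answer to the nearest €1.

At indifference, (EBIT − 48,000)(1 − t)/820,000 = (EBIT − 448,000)(1 − t)/410,000.
The (1 − t) factor cancels: (EBIT − 48,000) × 410,000 = (EBIT − 448,000) × 820,000.
Solving, EBIT = (448,000·820,000 − 48,000·410,000) / (820,000 − 410,000) = 347,680,000,000 / 410,000 = 848,000.00.

€848,000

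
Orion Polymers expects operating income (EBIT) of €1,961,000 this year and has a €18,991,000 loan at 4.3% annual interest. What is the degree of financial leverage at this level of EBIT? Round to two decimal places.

1.71

Interest = €816,613.00.
DFL = EBIT ÷ (EBIT − I) = €1,961,000 ÷ (€1,961,000 − €816,613.00) = €1,961,000 ÷ €1,144,387.00 = 1.7136.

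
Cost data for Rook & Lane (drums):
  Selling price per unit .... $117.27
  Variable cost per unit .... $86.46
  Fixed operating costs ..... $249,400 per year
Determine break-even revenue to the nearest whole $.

$949,274

Contribution margin per unit = $117.27 − $86.46 = $30.81, a CM ratio of $30.81 ÷ $117.27 = 0.2627.
Break-even revenue = fixed costs × price ÷ CM = $249,400 × $117.27 ÷ $30.81 = $949,274.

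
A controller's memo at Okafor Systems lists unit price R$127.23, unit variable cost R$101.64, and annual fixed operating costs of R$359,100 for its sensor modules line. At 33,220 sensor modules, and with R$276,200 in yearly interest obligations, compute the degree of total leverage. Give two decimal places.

3.96

Contribution at this volume is 33,220 × R$25.59 = R$850,099.80.
Subtracting fixed costs: EBIT = R$850,099.80 − R$359,100 = R$490,999.80. Interest = R$276,200.00.
DOL = R$850,099.80 ÷ R$490,999.80 = 1.7314; DFL = R$490,999.80 ÷ R$214,799.80 = 2.2858.
Combined leverage = 1.7314 × 2.2858 = 3.9576.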